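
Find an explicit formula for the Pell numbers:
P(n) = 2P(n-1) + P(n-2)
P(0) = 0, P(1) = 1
This is the Pell sequence.
Characteristic equation: x² - 2x - 1 = 0; roots r₁ = 1 + \sqrt{2}, r₂ = 1 - \sqrt{2}.
General: P(n) = A·r₁^n + B·r₂^n. Solving with P(0)=0, P(1)=1 gives A = \frac{\sqrt{2}}{4}, B = - \frac{\sqrt{2}}{4}.
So P(n) = \frac{\sqrt{2} \left(- \left(1 - \sqrt{2}\right)^{n} + \left(1 + \sqrt{2}\right)^{n}\right)}{4}.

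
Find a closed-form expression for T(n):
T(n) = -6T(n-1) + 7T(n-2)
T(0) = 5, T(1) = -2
Characteristic equation: x² + 6x - 7 = 0, which factors as (x - (1))(x - (-7)) = 0.
Roots r₁ = 1, r₂ = -7 (distinct).
General solution: T(n) = A·(1)^n + B·(-7)^n.
From T(0) = 5: A + B = 5.
From T(1) = -2: A - 7B = -2.
Solving: A = \frac{33}{8}, B = \frac{7}{8}.
So T(n) = \frac{7 \left(-7\right)^{n}}{8} + \frac{33}{8}.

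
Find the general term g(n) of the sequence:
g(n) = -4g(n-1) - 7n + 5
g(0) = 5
First-order linear with linear forcing.
Homogeneous solution: g_h(n) = A·(-4)^n.
Try particular g_p(n) = pn + q. Substituting:
  pn + q = -4(p(n-1) + q) - 7n + 5.
Matching the n-coefficient: p = -4p - 7 ⇒ p = - \frac{7}{5}.
Matching constants: q = 4p - 4q + 5 ⇒ q = - \frac{3}{25}.
General: g(n) = A·(-4)^n - \frac{7 n}{5} - \frac{3}{25}.
Apply g(0) = 5: A - \frac{3}{25} = 5 ⇒ A = \frac{128}{25}.
So g(n) = \frac{128 \left(-4\right)^{n}}{25} - \frac{7 n}{5} - \frac{3}{25}.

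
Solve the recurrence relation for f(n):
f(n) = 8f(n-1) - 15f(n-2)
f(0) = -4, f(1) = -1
Characteristic equation: x² - 8x + 15 = 0, which factors as (x - (3))(x - (5)) = 0.
Roots r₁ = 3, r₂ = 5 (distinct).
General solution: f(n) = A·(3)^n + B·(5)^n.
From f(0) = -4: A + B = -4.
From f(1) = -1: 3A + 5B = -1.
Solving: A = - \frac{19}{2}, B = \frac{11}{2}.
So f(n) = - \frac{19 \cdot 3^{n}}{2} + \frac{11 \cdot 5^{n}}{2}.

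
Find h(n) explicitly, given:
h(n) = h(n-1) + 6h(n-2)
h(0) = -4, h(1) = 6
Characteristic equation: x² - x - 6 = 0, which factors as (x - (3))(x - (-2)) = 0.
Roots r₁ = 3, r₂ = -2 (distinct).
General solution: h(n) = A·(3)^n + B·(-2)^n.
From h(0) = -4: A + B = -4.
From h(1) = 6: 3A - 2B = 6.
Solving: A = - \frac{2}{5}, B = - \frac{18}{5}.
So h(n) = - \frac{18 \left(-2\right)^{n}}{5} - \frac{2 \cdot 3^{n}}{5}.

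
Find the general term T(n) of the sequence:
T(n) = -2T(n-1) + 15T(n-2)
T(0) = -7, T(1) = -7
Characteristic equation: x² + 2x - 15 = 0, which factors as (x - (-5))(x - (3)) = 0.
Roots r₁ = -5, r₂ = 3 (distinct).
General solution: T(n) = A·(-5)^n + B·(3)^n.
From T(0) = -7: A + B = -7.
From T(1) = -7: -5A + 3B = -7.
Solving: A = - \frac{7}{4}, B = - \frac{21}{4}.
So T(n) = - \frac{7 \left(-5\right)^{n}}{4} - \frac{21 \cdot 3^{n}}{4}.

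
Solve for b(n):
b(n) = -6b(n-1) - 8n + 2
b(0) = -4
First-order linear with linear forcing.
Homogeneous solution: b_h(n) = A·(-6)^n.
Try particular b_p(n) = pn + q. Substituting:
  pn + q = -6(p(n-1) + q) - 8n + 2.
Matching the n-coefficient: p = -6p - 8 ⇒ p = - \frac{8}{7}.
Matching constants: q = 6p - 6q + 2 ⇒ q = - \frac{34}{49}.
General: b(n) = A·(-6)^n - \frac{8 n}{7} - \frac{34}{49}.
Apply b(0) = -4: A - \frac{34}{49} = -4 ⇒ A = - \frac{162}{49}.
So b(n) = - \frac{162 \left(-6\right)^{n}}{49} - \frac{8 n}{7} - \frac{34}{49}.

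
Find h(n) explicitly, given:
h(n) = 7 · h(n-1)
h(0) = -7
Pure geometric recurrence with ratio 7.
By induction h(n) = h(0) · (7)^n = - 7 \cdot 7^{n}.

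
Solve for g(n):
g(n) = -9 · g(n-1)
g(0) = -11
Pure geometric recurrence with ratio -9.
By induction g(n) = g(0) · (-9)^n = - 11 \left(-9\right)^{n}.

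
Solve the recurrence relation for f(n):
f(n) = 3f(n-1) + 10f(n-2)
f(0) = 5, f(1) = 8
Characteristic equation: x² - 3x - 10 = 0, which factors as (x - (5))(x - (-2)) = 0.
Roots r₁ = 5, r₂ = -2 (distinct).
General solution: f(n) = A·(5)^n + B·(-2)^n.
From f(0) = 5: A + B = 5.
From f(1) = 8: 5A - 2B = 8.
Solving: A = \frac{18}{7}, B = \frac{17}{7}.
So f(n) = \frac{17 \left(-2\right)^{n}}{7} + \frac{18 \cdot 5^{n}}{7}.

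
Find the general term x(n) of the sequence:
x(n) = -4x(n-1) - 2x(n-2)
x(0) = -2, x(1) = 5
Characteristic equation: x² + 4x + 2 = 0.
Discriminant Δ = (-4)² + 4·(-2) = 8.
Roots r₁,₂ = (-4 ± √8)/2, so r₁ = -2 + \sqrt{2}, r₂ = -2 - \sqrt{2}.
General solution: x(n) = A·r₁^n + B·r₂^n.
From the initial conditions, A + B = -2 and r₁A + r₂B = 5.
Since r₁ - r₂ = √8: A = (5 - (-2)r₂)/√8 = -1 + \frac{\sqrt{2}}{4}, and B = -2 - A = -1 - \frac{\sqrt{2}}{4}.
So x(n) = \left(-1 + \frac{\sqrt{2}}{4}\right)\left(-2 + \sqrt{2}\right)^n + \left(-1 - \frac{\sqrt{2}}{4}\right)\left(-2 - \sqrt{2}\right)^n.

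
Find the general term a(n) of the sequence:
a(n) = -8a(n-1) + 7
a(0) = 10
First-order linear non-homogeneous.
Homogeneous solution: a_h(n) = A·(-8)^n.
Try constant particular solution a_p = K: K = -8K + 7 ⇒ K = \frac{7}{9}.
General: a(n) = A·(-8)^n + \frac{7}{9}.
Apply a(0) = 10: A + \frac{7}{9} = 10 ⇒ A = \frac{83}{9}.
So a(n) = \frac{83 \left(-8\right)^{n}}{9} + \frac{7}{9}.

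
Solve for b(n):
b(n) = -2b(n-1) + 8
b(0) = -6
First-order linear non-homogeneous.
Homogeneous solution: b_h(n) = A·(-2)^n.
Try constant particular solution b_p = K: K = -2K + 8 ⇒ K = \frac{8}{3}.
General: b(n) = A·(-2)^n + \frac{8}{3}.
Apply b(0) = -6: A + \frac{8}{3} = -6 ⇒ A = - \frac{26}{3}.
So b(n) = \frac{8}{3} - \frac{26 \left(-2\right)^{n}}{3}.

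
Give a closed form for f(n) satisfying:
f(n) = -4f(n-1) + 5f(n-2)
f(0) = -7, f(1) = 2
Characteristic equation: x² + 4x - 5 = 0, which factors as (x - (1))(x - (-5)) = 0.
Roots r₁ = 1, r₂ = -5 (distinct).
General solution: f(n) = A·(1)^n + B·(-5)^n.
From f(0) = -7: A + B = -7.
From f(1) = 2: A - 5B = 2.
Solving: A = - \frac{11}{2}, B = - \frac{3}{2}.
So f(n) = - \frac{3 \left(-5\right)^{n}}{2} - \frac{11}{2}.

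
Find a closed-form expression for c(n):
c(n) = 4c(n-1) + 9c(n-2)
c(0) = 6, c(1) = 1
Characteristic equation: x² - 4x - 9 = 0.
Discriminant Δ = (4)² + 4·(9) = 52.
Roots r₁,₂ = (4 ± √52)/2, so r₁ = 2 + \sqrt{13}, r₂ = 2 - \sqrt{13}.
General solution: c(n) = A·r₁^n + B·r₂^n.
From the initial conditions, A + B = 6 and r₁A + r₂B = 1.
Since r₁ - r₂ = √52: A = (1 - (6)r₂)/√52 = 3 - \frac{11 \sqrt{13}}{26}, and B = 6 - A = \frac{11 \sqrt{13}}{26} + 3.
So c(n) = \left(3 - \frac{11 \sqrt{13}}{26}\right)\left(2 + \sqrt{13}\right)^n + \left(\frac{11 \sqrt{13}}{26} + 3\right)\left(2 - \sqrt{13}\right)^n.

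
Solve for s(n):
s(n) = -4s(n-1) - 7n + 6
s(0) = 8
First-order linear with linear forcing.
Homogeneous solution: s_h(n) = A·(-4)^n.
Try particular s_p(n) = pn + q. Substituting:
  pn + q = -4(p(n-1) + q) - 7n + 6.
Matching the n-coefficient: p = -4p - 7 ⇒ p = - \frac{7}{5}.
Matching constants: q = 4p - 4q + 6 ⇒ q = \frac{2}{25}.
General: s(n) = A·(-4)^n - \frac{7 n}{5} + \frac{2}{25}.
Apply s(0) = 8: A + \frac{2}{25} = 8 ⇒ A = \frac{198}{25}.
So s(n) = \frac{198 \left(-4\right)^{n}}{25} - \frac{7 n}{5} + \frac{2}{25}.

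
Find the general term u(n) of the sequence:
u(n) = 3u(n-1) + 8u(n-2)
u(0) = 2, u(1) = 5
Characteristic equation: x² - 3x - 8 = 0.
Discriminant Δ = (3)² + 4·(8) = 41.
Roots r₁,₂ = (3 ± √41)/2, so r₁ = \frac{3}{2} + \frac{\sqrt{41}}{2}, r₂ = \frac{3}{2} - \frac{\sqrt{41}}{2}.
General solution: u(n) = A·r₁^n + B·r₂^n.
From the initial conditions, A + B = 2 and r₁A + r₂B = 5.
Since r₁ - r₂ = √41: A = (5 - (2)r₂)/√41 = \frac{2 \sqrt{41}}{41} + 1, and B = 2 - A = 1 - \frac{2 \sqrt{41}}{41}.
So u(n) = \left(\frac{2 \sqrt{41}}{41} + 1\right)\left(\frac{3}{2} + \frac{\sqrt{41}}{2}\right)^n + \left(1 - \frac{2 \sqrt{41}}{41}\right)\left(\frac{3}{2} - \frac{\sqrt{41}}{2}\right)^n.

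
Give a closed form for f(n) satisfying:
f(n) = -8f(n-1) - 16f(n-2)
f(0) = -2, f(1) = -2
Characteristic equation: x² + 8x + 16 = 0, which is (x - (-4))².
Repeated root r = -4.
General solution: f(n) = (A + Bn)·(-4)^n.
From f(0) = -2: A = -2.
From f(1) = -2: (A + B)·(-4) = -2 ⇒ B = \frac{5}{2}.
So f(n) = \left(\frac{5 n}{2} - 2\right) \cdot (-4)^n.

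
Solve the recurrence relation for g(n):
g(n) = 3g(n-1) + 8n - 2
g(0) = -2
First-order linear with linear forcing.
Homogeneous solution: g_h(n) = A·(3)^n.
Try particular g_p(n) = pn + q. Substituting:
  pn + q = 3(p(n-1) + q) + 8n - 2.
Matching the n-coefficient: p = 3p + 8 ⇒ p = -4.
Matching constants: q = -3p + 3q - 2 ⇒ q = -5.
General: g(n) = A·(3)^n - 4 n - 5.
Apply g(0) = -2: A - 5 = -2 ⇒ A = 3.
So g(n) = 3 \cdot 3^{n} - 4 n - 5.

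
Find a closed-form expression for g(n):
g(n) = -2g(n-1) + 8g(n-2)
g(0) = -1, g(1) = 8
Characteristic equation: x² + 2x - 8 = 0, which factors as (x - (-4))(x - (2)) = 0.
Roots r₁ = -4, r₂ = 2 (distinct).
General solution: g(n) = A·(-4)^n + B·(2)^n.
From g(0) = -1: A + B = -1.
From g(1) = 8: -4A + 2B = 8.
Solving: A = - \frac{5}{3}, B = \frac{2}{3}.
So g(n) = - \frac{5 \left(-4\right)^{n}}{3} + \frac{2 \cdot 2^{n}}{3}.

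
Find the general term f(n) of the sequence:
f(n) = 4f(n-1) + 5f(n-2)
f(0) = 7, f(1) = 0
Characteristic equation: x² - 4x - 5 = 0, which factors as (x - (-1))(x - (5)) = 0.
Roots r₁ = -1, r₂ = 5 (distinct).
General solution: f(n) = A·(-1)^n + B·(5)^n.
From f(0) = 7: A + B = 7.
From f(1) = 0: -A + 5B = 0.
Solving: A = \frac{35}{6}, B = \frac{7}{6}.
So f(n) = \frac{35 \left(-1\right)^{n}}{6} + \frac{7 \cdot 5^{n}}{6}.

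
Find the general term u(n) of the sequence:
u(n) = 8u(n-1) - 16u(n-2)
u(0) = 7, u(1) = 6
Characteristic equation: x² - 8x + 16 = 0, which is (x - (4))².
Repeated root r = 4.
General solution: u(n) = (A + Bn)·(4)^n.
From u(0) = 7: A = 7.
From u(1) = 6: (A + B)·(4) = 6 ⇒ B = - \frac{11}{2}.
So u(n) = \left(7 - \frac{11 n}{2}\right) \cdot (4)^n.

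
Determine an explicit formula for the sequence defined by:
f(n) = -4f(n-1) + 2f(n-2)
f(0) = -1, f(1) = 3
Characteristic equation: x² + 4x - 2 = 0.
Discriminant Δ = (-4)² + 4·(2) = 24.
Roots r₁,₂ = (-4 ± √24)/2, so r₁ = -2 + \sqrt{6}, r₂ = - \sqrt{6} - 2.
General solution: f(n) = A·r₁^n + B·r₂^n.
From the initial conditions, A + B = -1 and r₁A + r₂B = 3.
Since r₁ - r₂ = √24: A = (3 - (-1)r₂)/√24 = - \frac{1}{2} + \frac{\sqrt{6}}{12}, and B = -1 - A = - \frac{1}{2} - \frac{\sqrt{6}}{12}.
So f(n) = \left(- \frac{1}{2} + \frac{\sqrt{6}}{12}\right)\left(-2 + \sqrt{6}\right)^n + \left(- \frac{1}{2} - \frac{\sqrt{6}}{12}\right)\left(- \sqrt{6} - 2\right)^n.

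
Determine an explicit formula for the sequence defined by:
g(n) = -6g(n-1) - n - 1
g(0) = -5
First-order linear with linear forcing.
Homogeneous solution: g_h(n) = A·(-6)^n.
Try particular g_p(n) = pn + q. Substituting:
  pn + q = -6(p(n-1) + q) - n - 1.
Matching the n-coefficient: p = -6p - 1 ⇒ p = - \frac{1}{7}.
Matching constants: q = 6p - 6q - 1 ⇒ q = - \frac{13}{49}.
General: g(n) = A·(-6)^n - \frac{n}{7} - \frac{13}{49}.
Apply g(0) = -5: A - \frac{13}{49} = -5 ⇒ A = - \frac{232}{49}.
So g(n) = - \frac{232 \left(-6\right)^{n}}{49} - \frac{n}{7} - \frac{13}{49}.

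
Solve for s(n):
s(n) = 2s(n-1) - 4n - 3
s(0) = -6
First-order linear with linear forcing.
Homogeneous solution: s_h(n) = A·(2)^n.
Try particular s_p(n) = pn + q. Substituting:
  pn + q = 2(p(n-1) + q) - 4n - 3.
Matching the n-coefficient: p = 2p - 4 ⇒ p = 4.
Matching constants: q = -2p + 2q - 3 ⇒ q = 11.
General: s(n) = A·(2)^n + 4 n + 11.
Apply s(0) = -6: A + 11 = -6 ⇒ A = -17.
So s(n) = - 17 \cdot 2^{n} + 4 n + 11.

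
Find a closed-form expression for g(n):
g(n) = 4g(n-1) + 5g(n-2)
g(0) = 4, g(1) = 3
Characteristic equation: x² - 4x - 5 = 0, which factors as (x - (5))(x - (-1)) = 0.
Roots r₁ = 5, r₂ = -1 (distinct).
General solution: g(n) = A·(5)^n + B·(-1)^n.
From g(0) = 4: A + B = 4.
From g(1) = 3: 5A - B = 3.
Solving: A = \frac{7}{6}, B = \frac{17}{6}.
So g(n) = \frac{17 \left(-1\right)^{n}}{6} + \frac{7 \cdot 5^{n}}{6}.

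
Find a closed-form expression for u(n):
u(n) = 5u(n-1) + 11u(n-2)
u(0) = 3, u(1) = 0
Characteristic equation: x² - 5x - 11 = 0.
Discriminant Δ = (5)² + 4·(11) = 69.
Roots r₁,₂ = (5 ± √69)/2, so r₁ = \frac{5}{2} + \frac{\sqrt{69}}{2}, r₂ = \frac{5}{2} - \frac{\sqrt{69}}{2}.
General solution: u(n) = A·r₁^n + B·r₂^n.
From the initial conditions, A + B = 3 and r₁A + r₂B = 0.
Since r₁ - r₂ = √69: A = (0 - (3)r₂)/√69 = \frac{3}{2} - \frac{5 \sqrt{69}}{46}, and B = 3 - A = \frac{5 \sqrt{69}}{46} + \frac{3}{2}.
So u(n) = \left(\frac{3}{2} - \frac{5 \sqrt{69}}{46}\right)\left(\frac{5}{2} + \frac{\sqrt{69}}{2}\right)^n + \left(\frac{5 \sqrt{69}}{46} + \frac{3}{2}\right)\left(\frac{5}{2} - \frac{\sqrt{69}}{2}\right)^n.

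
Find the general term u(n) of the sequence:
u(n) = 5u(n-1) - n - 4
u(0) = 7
First-order linear with linear forcing.
Homogeneous solution: u_h(n) = A·(5)^n.
Try particular u_p(n) = pn + q. Substituting:
  pn + q = 5(p(n-1) + q) - n - 4.
Matching the n-coefficient: p = 5p - 1 ⇒ p = \frac{1}{4}.
Matching constants: q = -5p + 5q - 4 ⇒ q = \frac{21}{16}.
General: u(n) = A·(5)^n + \frac{n}{4} + \frac{21}{16}.
Apply u(0) = 7: A + \frac{21}{16} = 7 ⇒ A = \frac{91}{16}.
So u(n) = \frac{91 \cdot 5^{n}}{16} + \frac{n}{4} + \frac{21}{16}.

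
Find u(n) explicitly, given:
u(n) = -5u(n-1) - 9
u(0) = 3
First-order linear non-homogeneous.
Homogeneous solution: u_h(n) = A·(-5)^n.
Try constant particular solution u_p = K: K = -5K - 9 ⇒ K = - \frac{3}{2}.
General: u(n) = A·(-5)^n - \frac{3}{2}.
Apply u(0) = 3: A - \frac{3}{2} = 3 ⇒ A = \frac{9}{2}.
So u(n) = \frac{9 \left(-5\right)^{n}}{2} - \frac{3}{2}.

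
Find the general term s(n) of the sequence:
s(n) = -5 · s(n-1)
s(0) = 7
Pure geometric recurrence with ratio -5.
By induction s(n) = s(0) · (-5)^n = 7 \left(-5\right)^{n}.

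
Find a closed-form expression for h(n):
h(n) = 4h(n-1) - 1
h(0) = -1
First-order linear non-homogeneous.
Homogeneous solution: h_h(n) = A·(4)^n.
Try constant particular solution h_p = K: K = 4K - 1 ⇒ K = \frac{1}{3}.
General: h(n) = A·(4)^n + \frac{1}{3}.
Apply h(0) = -1: A + \frac{1}{3} = -1 ⇒ A = - \frac{4}{3}.
So h(n) = \frac{1}{3} - \frac{4 \cdot 4^{n}}{3}.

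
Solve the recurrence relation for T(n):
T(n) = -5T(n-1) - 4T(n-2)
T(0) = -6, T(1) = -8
Characteristic equation: x² + 5x + 4 = 0, which factors as (x - (-4))(x - (-1)) = 0.
Roots r₁ = -4, r₂ = -1 (distinct).
General solution: T(n) = A·(-4)^n + B·(-1)^n.
From T(0) = -6: A + B = -6.
From T(1) = -8: -4A - B = -8.
Solving: A = \frac{14}{3}, B = - \frac{32}{3}.
So T(n) = - \frac{32 \left(-1\right)^{n}}{3} + \frac{14 \left(-4\right)^{n}}{3}.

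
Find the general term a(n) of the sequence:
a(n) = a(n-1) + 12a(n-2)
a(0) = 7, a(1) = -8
Characteristic equation: x² - x - 12 = 0, which factors as (x - (-3))(x - (4)) = 0.
Roots r₁ = -3, r₂ = 4 (distinct).
General solution: a(n) = A·(-3)^n + B·(4)^n.
From a(0) = 7: A + B = 7.
From a(1) = -8: -3A + 4B = -8.
Solving: A = \frac{36}{7}, B = \frac{13}{7}.
So a(n) = \frac{36 \left(-3\right)^{n}}{7} + \frac{13 \cdot 4^{n}}{7}.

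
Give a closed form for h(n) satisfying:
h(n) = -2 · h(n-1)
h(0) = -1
Pure geometric recurrence with ratio -2.
By induction h(n) = h(0) · (-2)^n = - \left(-2\right)^{n}.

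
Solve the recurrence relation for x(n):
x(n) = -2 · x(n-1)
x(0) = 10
Pure geometric recurrence with ratio -2.
By induction x(n) = x(0) · (-2)^n = 10 \left(-2\right)^{n}.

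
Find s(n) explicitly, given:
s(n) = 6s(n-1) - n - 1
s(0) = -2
First-order linear with linear forcing.
Homogeneous solution: s_h(n) = A·(6)^n.
Try particular s_p(n) = pn + q. Substituting:
  pn + q = 6(p(n-1) + q) - n - 1.
Matching the n-coefficient: p = 6p - 1 ⇒ p = \frac{1}{5}.
Matching constants: q = -6p + 6q - 1 ⇒ q = \frac{11}{25}.
General: s(n) = A·(6)^n + \frac{n}{5} + \frac{11}{25}.
Apply s(0) = -2: A + \frac{11}{25} = -2 ⇒ A = - \frac{61}{25}.
So s(n) = - \frac{61 \cdot 6^{n}}{25} + \frac{n}{5} + \frac{11}{25}.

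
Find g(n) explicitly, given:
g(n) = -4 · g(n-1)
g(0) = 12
Pure geometric recurrence with ratio -4.
By induction g(n) = g(0) · (-4)^n = 12 \left(-4\right)^{n}.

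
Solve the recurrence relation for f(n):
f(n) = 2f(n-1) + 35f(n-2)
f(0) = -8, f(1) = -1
Characteristic equation: x² - 2x - 35 = 0, which factors as (x - (7))(x - (-5)) = 0.
Roots r₁ = 7, r₂ = -5 (distinct).
General solution: f(n) = A·(7)^n + B·(-5)^n.
From f(0) = -8: A + B = -8.
From f(1) = -1: 7A - 5B = -1.
Solving: A = - \frac{41}{12}, B = - \frac{55}{12}.
So f(n) = - \frac{55 \left(-5\right)^{n}}{12} - \frac{41 \cdot 7^{n}}{12}.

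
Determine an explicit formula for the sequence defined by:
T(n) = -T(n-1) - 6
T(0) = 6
First-order linear non-homogeneous.
Homogeneous solution: T_h(n) = A·(-1)^n.
Try constant particular solution T_p = K: K = -K - 6 ⇒ K = -3.
General: T(n) = A·(-1)^n - 3.
Apply T(0) = 6: A - 3 = 6 ⇒ A = 9.
So T(n) = 9 \left(-1\right)^{n} - 3.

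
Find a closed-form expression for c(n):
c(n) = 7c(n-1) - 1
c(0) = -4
First-order linear non-homogeneous.
Homogeneous solution: c_h(n) = A·(7)^n.
Try constant particular solution c_p = K: K = 7K - 1 ⇒ K = \frac{1}{6}.
General: c(n) = A·(7)^n + \frac{1}{6}.
Apply c(0) = -4: A + \frac{1}{6} = -4 ⇒ A = - \frac{25}{6}.
So c(n) = \frac{1}{6} - \frac{25 \cdot 7^{n}}{6}.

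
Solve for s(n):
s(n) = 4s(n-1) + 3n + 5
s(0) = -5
First-order linear with linear forcing.
Homogeneous solution: s_h(n) = A·(4)^n.
Try particular s_p(n) = pn + q. Substituting:
  pn + q = 4(p(n-1) + q) + 3n + 5.
Matching the n-coefficient: p = 4p + 3 ⇒ p = -1.
Matching constants: q = -4p + 4q + 5 ⇒ q = -3.
General: s(n) = A·(4)^n - n - 3.
Apply s(0) = -5: A - 3 = -5 ⇒ A = -2.
So s(n) = - 2 \cdot 4^{n} - n - 3.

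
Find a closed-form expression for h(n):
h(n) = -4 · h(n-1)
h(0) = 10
Pure geometric recurrence with ratio -4.
By induction h(n) = h(0) · (-4)^n = 10 \left(-4\right)^{n}.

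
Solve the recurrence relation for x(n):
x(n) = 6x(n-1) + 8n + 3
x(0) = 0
First-order linear with linear forcing.
Homogeneous solution: x_h(n) = A·(6)^n.
Try particular x_p(n) = pn + q. Substituting:
  pn + q = 6(p(n-1) + q) + 8n + 3.
Matching the n-coefficient: p = 6p + 8 ⇒ p = - \frac{8}{5}.
Matching constants: q = -6p + 6q + 3 ⇒ q = - \frac{63}{25}.
General: x(n) = A·(6)^n - \frac{8 n}{5} - \frac{63}{25}.
Apply x(0) = 0: A - \frac{63}{25} = 0 ⇒ A = \frac{63}{25}.
So x(n) = \frac{63 \cdot 6^{n}}{25} - \frac{8 n}{5} - \frac{63}{25}.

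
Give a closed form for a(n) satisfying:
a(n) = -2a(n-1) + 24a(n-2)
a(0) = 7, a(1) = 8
Characteristic equation: x² + 2x - 24 = 0, which factors as (x - (-6))(x - (4)) = 0.
Roots r₁ = -6, r₂ = 4 (distinct).
General solution: a(n) = A·(-6)^n + B·(4)^n.
From a(0) = 7: A + B = 7.
From a(1) = 8: -6A + 4B = 8.
Solving: A = 2, B = 5.
So a(n) = 2 \left(-6\right)^{n} + 5 \cdot 4^{n}.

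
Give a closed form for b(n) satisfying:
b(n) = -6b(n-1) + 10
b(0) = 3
First-order linear non-homogeneous.
Homogeneous solution: b_h(n) = A·(-6)^n.
Try constant particular solution b_p = K: K = -6K + 10 ⇒ K = \frac{10}{7}.
General: b(n) = A·(-6)^n + \frac{10}{7}.
Apply b(0) = 3: A + \frac{10}{7} = 3 ⇒ A = \frac{11}{7}.
So b(n) = \frac{11 \left(-6\right)^{n}}{7} + \frac{10}{7}.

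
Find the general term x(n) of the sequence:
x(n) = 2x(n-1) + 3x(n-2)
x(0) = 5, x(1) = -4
Characteristic equation: x² - 2x - 3 = 0, which factors as (x - (-1))(x - (3)) = 0.
Roots r₁ = -1, r₂ = 3 (distinct).
General solution: x(n) = A·(-1)^n + B·(3)^n.
From x(0) = 5: A + B = 5.
From x(1) = -4: -A + 3B = -4.
Solving: A = \frac{19}{4}, B = \frac{1}{4}.
So x(n) = \frac{19 \left(-1\right)^{n}}{4} + \frac{3^{n}}{4}.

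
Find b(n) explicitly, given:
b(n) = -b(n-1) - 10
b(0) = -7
First-order linear non-homogeneous.
Homogeneous solution: b_h(n) = A·(-1)^n.
Try constant particular solution b_p = K: K = -K - 10 ⇒ K = -5.
General: b(n) = A·(-1)^n - 5.
Apply b(0) = -7: A - 5 = -7 ⇒ A = -2.
So b(n) = - 2 \left(-1\right)^{n} - 5.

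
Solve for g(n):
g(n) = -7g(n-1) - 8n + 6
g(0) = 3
First-order linear with linear forcing.
Homogeneous solution: g_h(n) = A·(-7)^n.
Try particular g_p(n) = pn + q. Substituting:
  pn + q = -7(p(n-1) + q) - 8n + 6.
Matching the n-coefficient: p = -7p - 8 ⇒ p = -1.
Matching constants: q = 7p - 7q + 6 ⇒ q = - \frac{1}{8}.
General: g(n) = A·(-7)^n - n - \frac{1}{8}.
Apply g(0) = 3: A - \frac{1}{8} = 3 ⇒ A = \frac{25}{8}.
So g(n) = \frac{25 \left(-7\right)^{n}}{8} - n - \frac{1}{8}.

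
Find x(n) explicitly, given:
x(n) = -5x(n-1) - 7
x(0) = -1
First-order linear non-homogeneous.
Homogeneous solution: x_h(n) = A·(-5)^n.
Try constant particular solution x_p = K: K = -5K - 7 ⇒ K = - \frac{7}{6}.
General: x(n) = A·(-5)^n - \frac{7}{6}.
Apply x(0) = -1: A - \frac{7}{6} = -1 ⇒ A = \frac{1}{6}.
So x(n) = \frac{\left(-5\right)^{n}}{6} - \frac{7}{6}.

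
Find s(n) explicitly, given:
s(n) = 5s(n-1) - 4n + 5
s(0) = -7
First-order linear with linear forcing.
Homogeneous solution: s_h(n) = A·(5)^n.
Try particular s_p(n) = pn + q. Substituting:
  pn + q = 5(p(n-1) + q) - 4n + 5.
Matching the n-coefficient: p = 5p - 4 ⇒ p = 1.
Matching constants: q = -5p + 5q + 5 ⇒ q = 0.
General: s(n) = A·(5)^n + n + 0.
Apply s(0) = -7: A + 0 = -7 ⇒ A = -7.
So s(n) = - 7 \cdot 5^{n} + n.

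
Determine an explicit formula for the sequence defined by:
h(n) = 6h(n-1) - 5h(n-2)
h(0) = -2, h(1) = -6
Characteristic equation: x² - 6x + 5 = 0, which factors as (x - (1))(x - (5)) = 0.
Roots r₁ = 1, r₂ = 5 (distinct).
General solution: h(n) = A·(1)^n + B·(5)^n.
From h(0) = -2: A + B = -2.
From h(1) = -6: A + 5B = -6.
Solving: A = -1, B = -1.
So h(n) = - 5^{n} - 1.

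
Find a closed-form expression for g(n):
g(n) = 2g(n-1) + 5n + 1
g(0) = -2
First-order linear with linear forcing.
Homogeneous solution: g_h(n) = A·(2)^n.
Try particular g_p(n) = pn + q. Substituting:
  pn + q = 2(p(n-1) + q) + 5n + 1.
Matching the n-coefficient: p = 2p + 5 ⇒ p = -5.
Matching constants: q = -2p + 2q + 1 ⇒ q = -11.
General: g(n) = A·(2)^n - 5 n - 11.
Apply g(0) = -2: A - 11 = -2 ⇒ A = 9.
So g(n) = 9 \cdot 2^{n} - 5 n - 11.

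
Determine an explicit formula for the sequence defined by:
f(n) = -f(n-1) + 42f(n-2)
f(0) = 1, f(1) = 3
Characteristic equation: x² + x - 42 = 0, which factors as (x - (-7))(x - (6)) = 0.
Roots r₁ = -7, r₂ = 6 (distinct).
General solution: f(n) = A·(-7)^n + B·(6)^n.
From f(0) = 1: A + B = 1.
From f(1) = 3: -7A + 6B = 3.
Solving: A = \frac{3}{13}, B = \frac{10}{13}.
So f(n) = \frac{3 \left(-7\right)^{n}}{13} + \frac{10 \cdot 6^{n}}{13}.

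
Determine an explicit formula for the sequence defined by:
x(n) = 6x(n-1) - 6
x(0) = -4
First-order linear non-homogeneous.
Homogeneous solution: x_h(n) = A·(6)^n.
Try constant particular solution x_p = K: K = 6K - 6 ⇒ K = \frac{6}{5}.
General: x(n) = A·(6)^n + \frac{6}{5}.
Apply x(0) = -4: A + \frac{6}{5} = -4 ⇒ A = - \frac{26}{5}.
So x(n) = \frac{6}{5} - \frac{26 \cdot 6^{n}}{5}.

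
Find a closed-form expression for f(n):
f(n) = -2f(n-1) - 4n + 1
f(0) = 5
First-order linear with linear forcing.
Homogeneous solution: f_h(n) = A·(-2)^n.
Try particular f_p(n) = pn + q. Substituting:
  pn + q = -2(p(n-1) + q) - 4n + 1.
Matching the n-coefficient: p = -2p - 4 ⇒ p = - \frac{4}{3}.
Matching constants: q = 2p - 2q + 1 ⇒ q = - \frac{5}{9}.
General: f(n) = A·(-2)^n - \frac{4 n}{3} - \frac{5}{9}.
Apply f(0) = 5: A - \frac{5}{9} = 5 ⇒ A = \frac{50}{9}.
So f(n) = \frac{50 \left(-2\right)^{n}}{9} - \frac{4 n}{3} - \frac{5}{9}.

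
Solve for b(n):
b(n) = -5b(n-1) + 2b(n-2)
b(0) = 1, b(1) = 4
Characteristic equation: x² + 5x - 2 = 0.
Discriminant Δ = (-5)² + 4·(2) = 33.
Roots r₁,₂ = (-5 ± √33)/2, so r₁ = - \frac{5}{2} + \frac{\sqrt{33}}{2}, r₂ = - \frac{\sqrt{33}}{2} - \frac{5}{2}.
General solution: b(n) = A·r₁^n + B·r₂^n.
From the initial conditions, A + B = 1 and r₁A + r₂B = 4.
Since r₁ - r₂ = √33: A = (4 - (1)r₂)/√33 = \frac{1}{2} + \frac{13 \sqrt{33}}{66}, and B = 1 - A = \frac{1}{2} - \frac{13 \sqrt{33}}{66}.
So b(n) = \left(\frac{1}{2} + \frac{13 \sqrt{33}}{66}\right)\left(- \frac{5}{2} + \frac{\sqrt{33}}{2}\right)^n + \left(\frac{1}{2} - \frac{13 \sqrt{33}}{66}\right)\left(- \frac{\sqrt{33}}{2} - \frac{5}{2}\right)^n.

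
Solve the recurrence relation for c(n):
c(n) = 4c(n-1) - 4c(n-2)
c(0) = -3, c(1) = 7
Characteristic equation: x² - 4x + 4 = 0, which is (x - (2))².
Repeated root r = 2.
General solution: c(n) = (A + Bn)·(2)^n.
From c(0) = -3: A = -3.
From c(1) = 7: (A + B)·(2) = 7 ⇒ B = \frac{13}{2}.
So c(n) = \left(\frac{13 n}{2} - 3\right) \cdot (2)^n.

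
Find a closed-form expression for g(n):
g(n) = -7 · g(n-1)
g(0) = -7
Pure geometric recurrence with ratio -7.
By induction g(n) = g(0) · (-7)^n = - 7 \left(-7\right)^{n}.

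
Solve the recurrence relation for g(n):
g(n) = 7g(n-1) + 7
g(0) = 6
First-order linear non-homogeneous.
Homogeneous solution: g_h(n) = A·(7)^n.
Try constant particular solution g_p = K: K = 7K + 7 ⇒ K = - \frac{7}{6}.
General: g(n) = A·(7)^n - \frac{7}{6}.
Apply g(0) = 6: A - \frac{7}{6} = 6 ⇒ A = \frac{43}{6}.
So g(n) = \frac{43 \cdot 7^{n}}{6} - \frac{7}{6}.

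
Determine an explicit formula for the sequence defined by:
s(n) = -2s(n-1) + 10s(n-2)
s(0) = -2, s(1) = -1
Characteristic equation: x² + 2x - 10 = 0.
Discriminant Δ = (-2)² + 4·(10) = 44.
Roots r₁,₂ = (-2 ± √44)/2, so r₁ = -1 + \sqrt{11}, r₂ = - \sqrt{11} - 1.
General solution: s(n) = A·r₁^n + B·r₂^n.
From the initial conditions, A + B = -2 and r₁A + r₂B = -1.
Since r₁ - r₂ = √44: A = (-1 - (-2)r₂)/√44 = -1 - \frac{3 \sqrt{11}}{22}, and B = -2 - A = -1 + \frac{3 \sqrt{11}}{22}.
So s(n) = \left(-1 - \frac{3 \sqrt{11}}{22}\right)\left(-1 + \sqrt{11}\right)^n + \left(-1 + \frac{3 \sqrt{11}}{22}\right)\left(- \sqrt{11} - 1\right)^n.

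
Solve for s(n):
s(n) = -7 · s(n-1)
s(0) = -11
Pure geometric recurrence with ratio -7.
By induction s(n) = s(0) · (-7)^n = - 11 \left(-7\right)^{n}.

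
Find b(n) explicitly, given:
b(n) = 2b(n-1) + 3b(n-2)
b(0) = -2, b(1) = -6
Characteristic equation: x² - 2x - 3 = 0, which factors as (x - (-1))(x - (3)) = 0.
Roots r₁ = -1, r₂ = 3 (distinct).
General solution: b(n) = A·(-1)^n + B·(3)^n.
From b(0) = -2: A + B = -2.
From b(1) = -6: -A + 3B = -6.
Solving: A = 0, B = -2.
So b(n) = - 2 \cdot 3^{n}.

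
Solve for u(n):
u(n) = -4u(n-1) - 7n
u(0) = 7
First-order linear with linear forcing.
Homogeneous solution: u_h(n) = A·(-4)^n.
Try particular u_p(n) = pn + q. Substituting:
  pn + q = -4(p(n-1) + q) - 7n.
Matching the n-coefficient: p = -4p - 7 ⇒ p = - \frac{7}{5}.
Matching constants: q = 4p - 4q ⇒ q = - \frac{28}{25}.
General: u(n) = A·(-4)^n - \frac{7 n}{5} - \frac{28}{25}.
Apply u(0) = 7: A - \frac{28}{25} = 7 ⇒ A = \frac{203}{25}.
So u(n) = \frac{203 \left(-4\right)^{n}}{25} - \frac{7 n}{5} - \frac{28}{25}.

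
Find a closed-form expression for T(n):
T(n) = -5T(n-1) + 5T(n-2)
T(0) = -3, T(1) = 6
Characteristic equation: x² + 5x - 5 = 0.
Discriminant Δ = (-5)² + 4·(5) = 45.
Roots r₁,₂ = (-5 ± √45)/2, so r₁ = - \frac{5}{2} + \frac{3 \sqrt{5}}{2}, r₂ = - \frac{3 \sqrt{5}}{2} - \frac{5}{2}.
General solution: T(n) = A·r₁^n + B·r₂^n.
From the initial conditions, A + B = -3 and r₁A + r₂B = 6.
Since r₁ - r₂ = √45: A = (6 - (-3)r₂)/√45 = - \frac{3}{2} - \frac{\sqrt{5}}{10}, and B = -3 - A = - \frac{3}{2} + \frac{\sqrt{5}}{10}.
So T(n) = \left(- \frac{3}{2} - \frac{\sqrt{5}}{10}\right)\left(- \frac{5}{2} + \frac{3 \sqrt{5}}{2}\right)^n + \left(- \frac{3}{2} + \frac{\sqrt{5}}{10}\right)\left(- \frac{3 \sqrt{5}}{2} - \frac{5}{2}\right)^n.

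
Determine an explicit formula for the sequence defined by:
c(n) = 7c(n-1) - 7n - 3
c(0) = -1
First-order linear with linear forcing.
Homogeneous solution: c_h(n) = A·(7)^n.
Try particular c_p(n) = pn + q. Substituting:
  pn + q = 7(p(n-1) + q) - 7n - 3.
Matching the n-coefficient: p = 7p - 7 ⇒ p = \frac{7}{6}.
Matching constants: q = -7p + 7q - 3 ⇒ q = \frac{67}{36}.
General: c(n) = A·(7)^n + \frac{7 n}{6} + \frac{67}{36}.
Apply c(0) = -1: A + \frac{67}{36} = -1 ⇒ A = - \frac{103}{36}.
So c(n) = - \frac{103 \cdot 7^{n}}{36} + \frac{7 n}{6} + \frac{67}{36}.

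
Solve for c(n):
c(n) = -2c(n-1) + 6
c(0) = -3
First-order linear non-homogeneous.
Homogeneous solution: c_h(n) = A·(-2)^n.
Try constant particular solution c_p = K: K = -2K + 6 ⇒ K = 2.
General: c(n) = A·(-2)^n + 2.
Apply c(0) = -3: A + 2 = -3 ⇒ A = -5.
So c(n) = 2 - 5 \left(-2\right)^{n}.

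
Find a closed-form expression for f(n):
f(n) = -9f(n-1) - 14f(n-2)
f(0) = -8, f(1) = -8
Characteristic equation: x² + 9x + 14 = 0, which factors as (x - (-7))(x - (-2)) = 0.
Roots r₁ = -7, r₂ = -2 (distinct).
General solution: f(n) = A·(-7)^n + B·(-2)^n.
From f(0) = -8: A + B = -8.
From f(1) = -8: -7A - 2B = -8.
Solving: A = \frac{24}{5}, B = - \frac{64}{5}.
So f(n) = - \frac{64 \left(-2\right)^{n}}{5} + \frac{24 \left(-7\right)^{n}}{5}.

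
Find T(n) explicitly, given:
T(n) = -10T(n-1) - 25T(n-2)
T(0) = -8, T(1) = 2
Characteristic equation: x² + 10x + 25 = 0, which is (x - (-5))².
Repeated root r = -5.
General solution: T(n) = (A + Bn)·(-5)^n.
From T(0) = -8: A = -8.
From T(1) = 2: (A + B)·(-5) = 2 ⇒ B = \frac{38}{5}.
So T(n) = \left(\frac{38 n}{5} - 8\right) \cdot (-5)^n.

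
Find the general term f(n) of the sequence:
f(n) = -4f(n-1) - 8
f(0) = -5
First-order linear non-homogeneous.
Homogeneous solution: f_h(n) = A·(-4)^n.
Try constant particular solution f_p = K: K = -4K - 8 ⇒ K = - \frac{8}{5}.
General: f(n) = A·(-4)^n - \frac{8}{5}.
Apply f(0) = -5: A - \frac{8}{5} = -5 ⇒ A = - \frac{17}{5}.
So f(n) = - \frac{17 \left(-4\right)^{n}}{5} - \frac{8}{5}.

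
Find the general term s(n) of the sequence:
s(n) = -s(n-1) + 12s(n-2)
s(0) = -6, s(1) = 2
Characteristic equation: x² + x - 12 = 0, which factors as (x - (3))(x - (-4)) = 0.
Roots r₁ = 3, r₂ = -4 (distinct).
General solution: s(n) = A·(3)^n + B·(-4)^n.
From s(0) = -6: A + B = -6.
From s(1) = 2: 3A - 4B = 2.
Solving: A = - \frac{22}{7}, B = - \frac{20}{7}.
So s(n) = - \frac{20 \left(-4\right)^{n}}{7} - \frac{22 \cdot 3^{n}}{7}.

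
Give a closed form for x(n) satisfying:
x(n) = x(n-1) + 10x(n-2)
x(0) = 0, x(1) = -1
Characteristic equation: x² - x - 10 = 0.
Discriminant Δ = (1)² + 4·(10) = 41.
Roots r₁,₂ = (1 ± √41)/2, so r₁ = \frac{1}{2} + \frac{\sqrt{41}}{2}, r₂ = \frac{1}{2} - \frac{\sqrt{41}}{2}.
General solution: x(n) = A·r₁^n + B·r₂^n.
From the initial conditions, A + B = 0 and r₁A + r₂B = -1.
Since r₁ - r₂ = √41: A = (-1 - (0)r₂)/√41 = - \frac{\sqrt{41}}{41}, and B = 0 - A = \frac{\sqrt{41}}{41}.
So x(n) = \left(- \frac{\sqrt{41}}{41}\right)\left(\frac{1}{2} + \frac{\sqrt{41}}{2}\right)^n + \left(\frac{\sqrt{41}}{41}\right)\left(\frac{1}{2} - \frac{\sqrt{41}}{2}\right)^n.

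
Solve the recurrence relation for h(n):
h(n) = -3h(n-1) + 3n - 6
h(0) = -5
First-order linear with linear forcing.
Homogeneous solution: h_h(n) = A·(-3)^n.
Try particular h_p(n) = pn + q. Substituting:
  pn + q = -3(p(n-1) + q) + 3n - 6.
Matching the n-coefficient: p = -3p + 3 ⇒ p = \frac{3}{4}.
Matching constants: q = 3p - 3q - 6 ⇒ q = - \frac{15}{16}.
General: h(n) = A·(-3)^n + \frac{3 n}{4} - \frac{15}{16}.
Apply h(0) = -5: A - \frac{15}{16} = -5 ⇒ A = - \frac{65}{16}.
So h(n) = - \frac{65 \left(-3\right)^{n}}{16} + \frac{3 n}{4} - \frac{15}{16}.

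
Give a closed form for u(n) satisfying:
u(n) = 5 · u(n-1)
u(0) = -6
Pure geometric recurrence with ratio 5.
By induction u(n) = u(0) · (5)^n = - 6 \cdot 5^{n}.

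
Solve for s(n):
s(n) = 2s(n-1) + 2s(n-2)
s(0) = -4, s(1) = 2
Characteristic equation: x² - 2x - 2 = 0.
Discriminant Δ = (2)² + 4·(2) = 12.
Roots r₁,₂ = (2 ± √12)/2, so r₁ = 1 + \sqrt{3}, r₂ = 1 - \sqrt{3}.
General solution: s(n) = A·r₁^n + B·r₂^n.
From the initial conditions, A + B = -4 and r₁A + r₂B = 2.
Since r₁ - r₂ = √12: A = (2 - (-4)r₂)/√12 = -2 + \sqrt{3}, and B = -4 - A = -2 - \sqrt{3}.
So s(n) = \left(-2 + \sqrt{3}\right)\left(1 + \sqrt{3}\right)^n + \left(-2 - \sqrt{3}\right)\left(1 - \sqrt{3}\right)^n.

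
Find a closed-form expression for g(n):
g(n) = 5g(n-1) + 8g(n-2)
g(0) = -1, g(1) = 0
Characteristic equation: x² - 5x - 8 = 0.
Discriminant Δ = (5)² + 4·(8) = 57.
Roots r₁,₂ = (5 ± √57)/2, so r₁ = \frac{5}{2} + \frac{\sqrt{57}}{2}, r₂ = \frac{5}{2} - \frac{\sqrt{57}}{2}.
General solution: g(n) = A·r₁^n + B·r₂^n.
From the initial conditions, A + B = -1 and r₁A + r₂B = 0.
Since r₁ - r₂ = √57: A = (0 - (-1)r₂)/√57 = - \frac{1}{2} + \frac{5 \sqrt{57}}{114}, and B = -1 - A = - \frac{1}{2} - \frac{5 \sqrt{57}}{114}.
So g(n) = \left(- \frac{1}{2} + \frac{5 \sqrt{57}}{114}\right)\left(\frac{5}{2} + \frac{\sqrt{57}}{2}\right)^n + \left(- \frac{1}{2} - \frac{5 \sqrt{57}}{114}\right)\left(\frac{5}{2} - \frac{\sqrt{57}}{2}\right)^n.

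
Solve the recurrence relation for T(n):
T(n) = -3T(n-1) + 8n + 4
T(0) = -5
First-order linear with linear forcing.
Homogeneous solution: T_h(n) = A·(-3)^n.
Try particular T_p(n) = pn + q. Substituting:
  pn + q = -3(p(n-1) + q) + 8n + 4.
Matching the n-coefficient: p = -3p + 8 ⇒ p = 2.
Matching constants: q = 3p - 3q + 4 ⇒ q = \frac{5}{2}.
General: T(n) = A·(-3)^n + 2 n + \frac{5}{2}.
Apply T(0) = -5: A + \frac{5}{2} = -5 ⇒ A = - \frac{15}{2}.
So T(n) = - \frac{15 \left(-3\right)^{n}}{2} + 2 n + \frac{5}{2}.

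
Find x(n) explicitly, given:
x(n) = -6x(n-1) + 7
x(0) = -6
First-order linear non-homogeneous.
Homogeneous solution: x_h(n) = A·(-6)^n.
Try constant particular solution x_p = K: K = -6K + 7 ⇒ K = 1.
General: x(n) = A·(-6)^n + 1.
Apply x(0) = -6: A + 1 = -6 ⇒ A = -7.
So x(n) = 1 - 7 \left(-6\right)^{n}.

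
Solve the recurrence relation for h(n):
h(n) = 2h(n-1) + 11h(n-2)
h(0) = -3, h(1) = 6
Characteristic equation: x² - 2x - 11 = 0.
Discriminant Δ = (2)² + 4·(11) = 48.
Roots r₁,₂ = (2 ± √48)/2, so r₁ = 1 + 2 \sqrt{3}, r₂ = 1 - 2 \sqrt{3}.
General solution: h(n) = A·r₁^n + B·r₂^n.
From the initial conditions, A + B = -3 and r₁A + r₂B = 6.
Since r₁ - r₂ = √48: A = (6 - (-3)r₂)/√48 = - \frac{3}{2} + \frac{3 \sqrt{3}}{4}, and B = -3 - A = - \frac{3}{2} - \frac{3 \sqrt{3}}{4}.
So h(n) = \left(- \frac{3}{2} + \frac{3 \sqrt{3}}{4}\right)\left(1 + 2 \sqrt{3}\right)^n + \left(- \frac{3}{2} - \frac{3 \sqrt{3}}{4}\right)\left(1 - 2 \sqrt{3}\right)^n.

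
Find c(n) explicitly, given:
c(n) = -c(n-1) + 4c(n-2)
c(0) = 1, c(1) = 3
Characteristic equation: x² + x - 4 = 0.
Discriminant Δ = (-1)² + 4·(4) = 17.
Roots r₁,₂ = (-1 ± √17)/2, so r₁ = - \frac{1}{2} + \frac{\sqrt{17}}{2}, r₂ = - \frac{\sqrt{17}}{2} - \frac{1}{2}.
General solution: c(n) = A·r₁^n + B·r₂^n.
From the initial conditions, A + B = 1 and r₁A + r₂B = 3.
Since r₁ - r₂ = √17: A = (3 - (1)r₂)/√17 = \frac{1}{2} + \frac{7 \sqrt{17}}{34}, and B = 1 - A = \frac{1}{2} - \frac{7 \sqrt{17}}{34}.
So c(n) = \left(\frac{1}{2} + \frac{7 \sqrt{17}}{34}\right)\left(- \frac{1}{2} + \frac{\sqrt{17}}{2}\right)^n + \left(\frac{1}{2} - \frac{7 \sqrt{17}}{34}\right)\left(- \frac{\sqrt{17}}{2} - \frac{1}{2}\right)^n.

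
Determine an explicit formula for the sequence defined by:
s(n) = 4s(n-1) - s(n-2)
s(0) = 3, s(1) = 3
Characteristic equation: x² - 4x + 1 = 0.
Discriminant Δ = (4)² + 4·(-1) = 12.
Roots r₁,₂ = (4 ± √12)/2, so r₁ = \sqrt{3} + 2, r₂ = 2 - \sqrt{3}.
General solution: s(n) = A·r₁^n + B·r₂^n.
From the initial conditions, A + B = 3 and r₁A + r₂B = 3.
Since r₁ - r₂ = √12: A = (3 - (3)r₂)/√12 = \frac{3}{2} - \frac{\sqrt{3}}{2}, and B = 3 - A = \frac{\sqrt{3}}{2} + \frac{3}{2}.
So s(n) = \left(\frac{3}{2} - \frac{\sqrt{3}}{2}\right)\left(\sqrt{3} + 2\right)^n + \left(\frac{\sqrt{3}}{2} + \frac{3}{2}\right)\left(2 - \sqrt{3}\right)^n.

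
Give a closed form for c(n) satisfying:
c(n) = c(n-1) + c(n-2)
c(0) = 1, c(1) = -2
Characteristic equation: x² - x - 1 = 0.
Discriminant Δ = (1)² + 4·(1) = 5.
Roots r₁,₂ = (1 ± √5)/2, so r₁ = \frac{1}{2} + \frac{\sqrt{5}}{2}, r₂ = \frac{1}{2} - \frac{\sqrt{5}}{2}.
General solution: c(n) = A·r₁^n + B·r₂^n.
From the initial conditions, A + B = 1 and r₁A + r₂B = -2.
Since r₁ - r₂ = √5: A = (-2 - (1)r₂)/√5 = \frac{1}{2} - \frac{\sqrt{5}}{2}, and B = 1 - A = \frac{1}{2} + \frac{\sqrt{5}}{2}.
So c(n) = \left(\frac{1}{2} - \frac{\sqrt{5}}{2}\right)\left(\frac{1}{2} + \frac{\sqrt{5}}{2}\right)^n + \left(\frac{1}{2} + \frac{\sqrt{5}}{2}\right)\left(\frac{1}{2} - \frac{\sqrt{5}}{2}\right)^n.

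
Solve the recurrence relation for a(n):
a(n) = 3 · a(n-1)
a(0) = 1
Pure geometric recurrence with ratio 3.
By induction a(n) = a(0) · (3)^n = 3^{n}.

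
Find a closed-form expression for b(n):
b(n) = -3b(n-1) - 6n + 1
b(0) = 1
First-order linear with linear forcing.
Homogeneous solution: b_h(n) = A·(-3)^n.
Try particular b_p(n) = pn + q. Substituting:
  pn + q = -3(p(n-1) + q) - 6n + 1.
Matching the n-coefficient: p = -3p - 6 ⇒ p = - \frac{3}{2}.
Matching constants: q = 3p - 3q + 1 ⇒ q = - \frac{7}{8}.
General: b(n) = A·(-3)^n - \frac{3 n}{2} - \frac{7}{8}.
Apply b(0) = 1: A - \frac{7}{8} = 1 ⇒ A = \frac{15}{8}.
So b(n) = \frac{15 \left(-3\right)^{n}}{8} - \frac{3 n}{2} - \frac{7}{8}.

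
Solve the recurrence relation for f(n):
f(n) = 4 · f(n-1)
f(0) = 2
Pure geometric recurrence with ratio 4.
By induction f(n) = f(0) · (4)^n = 2 \cdot 4^{n}.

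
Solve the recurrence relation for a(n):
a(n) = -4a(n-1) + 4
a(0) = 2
First-order linear non-homogeneous.
Homogeneous solution: a_h(n) = A·(-4)^n.
Try constant particular solution a_p = K: K = -4K + 4 ⇒ K = \frac{4}{5}.
General: a(n) = A·(-4)^n + \frac{4}{5}.
Apply a(0) = 2: A + \frac{4}{5} = 2 ⇒ A = \frac{6}{5}.
So a(n) = \frac{6 \left(-4\right)^{n}}{5} + \frac{4}{5}.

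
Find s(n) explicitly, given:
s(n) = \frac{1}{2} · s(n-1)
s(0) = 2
Pure geometric recurrence with ratio \frac{1}{2}.
By induction s(n) = s(0) · (\frac{1}{2})^n = 2 \cdot 2^{- n}.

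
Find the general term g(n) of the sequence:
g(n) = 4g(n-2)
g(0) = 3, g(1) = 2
Characteristic equation: x² - 4 = 0, which factors as (x - (2))(x - (-2)) = 0.
Roots r₁ = 2, r₂ = -2 (distinct).
General solution: g(n) = A·(2)^n + B·(-2)^n.
From g(0) = 3: A + B = 3.
From g(1) = 2: 2A - 2B = 2.
Solving: A = 2, B = 1.
So g(n) = \left(-2\right)^{n} + 2 \cdot 2^{n}.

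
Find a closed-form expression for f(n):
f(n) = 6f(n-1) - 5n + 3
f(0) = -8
First-order linear with linear forcing.
Homogeneous solution: f_h(n) = A·(6)^n.
Try particular f_p(n) = pn + q. Substituting:
  pn + q = 6(p(n-1) + q) - 5n + 3.
Matching the n-coefficient: p = 6p - 5 ⇒ p = 1.
Matching constants: q = -6p + 6q + 3 ⇒ q = \frac{3}{5}.
General: f(n) = A·(6)^n + n + \frac{3}{5}.
Apply f(0) = -8: A + \frac{3}{5} = -8 ⇒ A = - \frac{43}{5}.
So f(n) = - \frac{43 \cdot 6^{n}}{5} + n + \frac{3}{5}.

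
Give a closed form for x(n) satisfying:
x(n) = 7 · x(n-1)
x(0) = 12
Pure geometric recurrence with ratio 7.
By induction x(n) = x(0) · (7)^n = 12 \cdot 7^{n}.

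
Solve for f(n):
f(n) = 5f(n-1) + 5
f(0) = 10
First-order linear non-homogeneous.
Homogeneous solution: f_h(n) = A·(5)^n.
Try constant particular solution f_p = K: K = 5K + 5 ⇒ K = - \frac{5}{4}.
General: f(n) = A·(5)^n - \frac{5}{4}.
Apply f(0) = 10: A - \frac{5}{4} = 10 ⇒ A = \frac{45}{4}.
So f(n) = \frac{45 \cdot 5^{n}}{4} - \frac{5}{4}.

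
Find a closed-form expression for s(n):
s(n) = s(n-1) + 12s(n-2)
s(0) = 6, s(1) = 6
Characteristic equation: x² - x - 12 = 0, which factors as (x - (4))(x - (-3)) = 0.
Roots r₁ = 4, r₂ = -3 (distinct).
General solution: s(n) = A·(4)^n + B·(-3)^n.
From s(0) = 6: A + B = 6.
From s(1) = 6: 4A - 3B = 6.
Solving: A = \frac{24}{7}, B = \frac{18}{7}.
So s(n) = \frac{18 \left(-3\right)^{n}}{7} + \frac{24 \cdot 4^{n}}{7}.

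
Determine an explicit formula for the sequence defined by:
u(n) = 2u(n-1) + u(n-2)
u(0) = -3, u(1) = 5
Characteristic equation: x² - 2x - 1 = 0.
Discriminant Δ = (2)² + 4·(1) = 8.
Roots r₁,₂ = (2 ± √8)/2, so r₁ = 1 + \sqrt{2}, r₂ = 1 - \sqrt{2}.
General solution: u(n) = A·r₁^n + B·r₂^n.
From the initial conditions, A + B = -3 and r₁A + r₂B = 5.
Since r₁ - r₂ = √8: A = (5 - (-3)r₂)/√8 = - \frac{3}{2} + 2 \sqrt{2}, and B = -3 - A = - 2 \sqrt{2} - \frac{3}{2}.
So u(n) = \left(- \frac{3}{2} + 2 \sqrt{2}\right)\left(1 + \sqrt{2}\right)^n + \left(- 2 \sqrt{2} - \frac{3}{2}\right)\left(1 - \sqrt{2}\right)^n.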